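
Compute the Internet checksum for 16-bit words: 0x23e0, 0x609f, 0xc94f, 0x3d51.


Sum all words (with carry folding):
+ 0x23e0 = 0x23e0
+ 0x609f = 0x847f
+ 0xc94f = 0x4dcf
+ 0x3d51 = 0x8b20
One's complement: ~0x8b20
Checksum = 0x74df


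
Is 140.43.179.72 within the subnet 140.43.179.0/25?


Subnet network: 140.43.179.0
Test IP AND mask: 140.43.179.0
Yes, 140.43.179.72 is in 140.43.179.0/25


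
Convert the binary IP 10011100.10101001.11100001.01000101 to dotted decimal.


10011100 = 156
10101001 = 169
11100001 = 225
01000101 = 69
IP: 156.169.225.69


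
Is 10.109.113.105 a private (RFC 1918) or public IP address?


RFC 1918 private ranges:
  10.0.0.0/8 (10.0.0.0 - 10.255.255.255)
  172.16.0.0/12 (172.16.0.0 - 172.31.255.255)
  192.168.0.0/16 (192.168.0.0 - 192.168.255.255)
Private (in 10.0.0.0/8)


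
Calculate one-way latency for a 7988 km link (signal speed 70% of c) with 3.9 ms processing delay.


Speed = 0.7 * 3e5 km/s = 210000 km/s
Propagation delay = 7988 / 210000 = 0.038 s = 38.0381 ms
Processing delay = 3.9 ms
Total one-way latency = 41.9381 ms


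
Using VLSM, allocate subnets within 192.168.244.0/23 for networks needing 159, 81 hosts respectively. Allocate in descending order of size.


159 hosts -> /24 (254 usable): 192.168.244.0/24
81 hosts -> /25 (126 usable): 192.168.245.0/25
Allocation: 192.168.244.0/24 (159 hosts, 254 usable); 192.168.245.0/25 (81 hosts, 126 usable)


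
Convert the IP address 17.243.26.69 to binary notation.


17 = 00010001
243 = 11110011
26 = 00011010
69 = 01000101
Binary: 00010001.11110011.00011010.01000101


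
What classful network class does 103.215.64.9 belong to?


First octet: 103
Binary: 01100111
0xxxxxxx -> Class A (1-126)
Class A, default mask 255.0.0.0 (/8)


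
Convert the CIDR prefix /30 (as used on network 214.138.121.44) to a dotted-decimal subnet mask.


/30 means 30 network bits, 2 host bits
Binary: 11111111111111111111111111111100
Mask: 255.255.255.252


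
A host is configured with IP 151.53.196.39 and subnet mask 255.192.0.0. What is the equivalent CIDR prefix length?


Binary: 11111111.11000000.00000000.00000000
Count leading 1s
Prefix: /10


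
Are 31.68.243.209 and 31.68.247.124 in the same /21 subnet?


Mask: 255.255.248.0
31.68.243.209 AND mask = 31.68.240.0
31.68.247.124 AND mask = 31.68.240.0
Yes, same subnet (31.68.240.0)


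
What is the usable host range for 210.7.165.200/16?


Network: 210.7.0.0
Broadcast: 210.7.255.255
First usable = network + 1
Last usable = broadcast - 1
Range: 210.7.0.1 to 210.7.255.254


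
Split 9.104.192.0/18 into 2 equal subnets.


New prefix = 18 + 1 = 19
Each subnet has 8192 addresses
  9.104.192.0/19
  9.104.224.0/19
Subnets: 9.104.192.0/19, 9.104.224.0/19


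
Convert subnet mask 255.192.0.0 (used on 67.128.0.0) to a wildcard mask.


Subnet mask: 255.192.0.0
Wildcard = 255.255.255.255 - subnet mask
255 - 255 = 0
255 - 192 = 63
255 - 0 = 255
255 - 0 = 255
Wildcard: 0.63.255.255


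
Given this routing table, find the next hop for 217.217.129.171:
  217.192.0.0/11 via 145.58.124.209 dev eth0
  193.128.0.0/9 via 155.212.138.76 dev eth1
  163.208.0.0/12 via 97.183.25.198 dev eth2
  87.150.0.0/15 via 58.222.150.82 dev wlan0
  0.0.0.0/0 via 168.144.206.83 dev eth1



Longest prefix match for 217.217.129.171:
  /11 217.192.0.0: MATCH
  /9 193.128.0.0: no
  /12 163.208.0.0: no
  /15 87.150.0.0: no
  /0 0.0.0.0: MATCH
Selected: next-hop 145.58.124.209 via eth0 (matched /11)


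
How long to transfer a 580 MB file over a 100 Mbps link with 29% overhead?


Effective throughput = 100 * (1 - 29/100) = 71 Mbps
File size in Mb = 580 * 8 = 4640 Mb
Time = 4640 / 71
Time = 65.3521 seconds


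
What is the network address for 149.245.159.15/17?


IP:   10010101.11110101.10011111.00001111
Mask: 11111111.11111111.10000000.00000000
AND operation:
Net:  10010101.11110101.10000000.00000000
Network: 149.245.128.0/17


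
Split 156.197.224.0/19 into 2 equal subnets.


New prefix = 19 + 1 = 20
Each subnet has 4096 addresses
  156.197.224.0/20
  156.197.240.0/20
Subnets: 156.197.224.0/20, 156.197.240.0/20


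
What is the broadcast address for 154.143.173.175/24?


Network: 154.143.173.0/24
Host bits = 8
Set all host bits to 1:
Broadcast: 154.143.173.255


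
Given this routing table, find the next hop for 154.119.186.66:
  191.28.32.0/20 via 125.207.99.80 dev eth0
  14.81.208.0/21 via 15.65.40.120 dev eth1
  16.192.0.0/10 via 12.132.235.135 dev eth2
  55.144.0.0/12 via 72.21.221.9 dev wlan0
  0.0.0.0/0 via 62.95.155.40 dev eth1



Longest prefix match for 154.119.186.66:
  /20 191.28.32.0: no
  /21 14.81.208.0: no
  /10 16.192.0.0: no
  /12 55.144.0.0: no
  /0 0.0.0.0: MATCH
Selected: next-hop 62.95.155.40 via eth1 (matched /0)


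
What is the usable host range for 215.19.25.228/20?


Network: 215.19.16.0
Broadcast: 215.19.31.255
First usable = network + 1
Last usable = broadcast - 1
Range: 215.19.16.1 to 215.19.31.254


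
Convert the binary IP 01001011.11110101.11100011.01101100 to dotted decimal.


01001011 = 75
11110101 = 245
11100011 = 227
01101100 = 108
IP: 75.245.227.108


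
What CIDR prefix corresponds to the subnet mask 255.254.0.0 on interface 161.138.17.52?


Binary: 11111111.11111110.00000000.00000000
Count leading 1s
Prefix: /15


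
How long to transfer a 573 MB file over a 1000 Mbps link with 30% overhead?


Effective throughput = 1000 * (1 - 30/100) = 700 Mbps
File size in Mb = 573 * 8 = 4584 Mb
Time = 4584 / 700
Time = 6.5486 seconds


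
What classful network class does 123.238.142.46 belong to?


First octet: 123
Binary: 01111011
0xxxxxxx -> Class A (1-126)
Class A, default mask 255.0.0.0 (/8)


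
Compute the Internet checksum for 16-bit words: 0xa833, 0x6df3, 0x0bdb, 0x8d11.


Sum all words (with carry folding):
+ 0xa833 = 0xa833
+ 0x6df3 = 0x1627
+ 0x0bdb = 0x2202
+ 0x8d11 = 0xaf13
One's complement: ~0xaf13
Checksum = 0x50ec


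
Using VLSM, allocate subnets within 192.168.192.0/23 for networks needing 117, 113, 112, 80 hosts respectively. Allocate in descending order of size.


117 hosts -> /25 (126 usable): 192.168.192.0/25
113 hosts -> /25 (126 usable): 192.168.192.128/25
112 hosts -> /25 (126 usable): 192.168.193.0/25
80 hosts -> /25 (126 usable): 192.168.193.128/25
Allocation: 192.168.192.0/25 (117 hosts, 126 usable); 192.168.192.128/25 (113 hosts, 126 usable); 192.168.193.0/25 (112 hosts, 126 usable); 192.168.193.128/25 (80 hosts, 126 usable)


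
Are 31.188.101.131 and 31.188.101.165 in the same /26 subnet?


Mask: 255.255.255.192
31.188.101.131 AND mask = 31.188.101.128
31.188.101.165 AND mask = 31.188.101.128
Yes, same subnet (31.188.101.128)


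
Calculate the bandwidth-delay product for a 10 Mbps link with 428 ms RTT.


BDP = bandwidth * RTT
= 10 Mbps * 428 ms
= 10 * 1e6 * 428 / 1000 bits
= 4280000 bits
= 535000 bytes
= 522.4609 KB
BDP = 4280000 bits (535000 bytes)


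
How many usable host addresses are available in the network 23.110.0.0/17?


Host bits = 32 - 17 = 15
Total addresses = 2^15 = 32768
Usable = total - 2 (network and broadcast)
Usable hosts: 32766


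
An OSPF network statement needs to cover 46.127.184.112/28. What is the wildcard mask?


Subnet mask: 255.255.255.240
Wildcard = 255.255.255.255 - subnet mask
255 - 255 = 0
255 - 255 = 0
255 - 255 = 0
255 - 240 = 15
Wildcard: 0.0.0.15


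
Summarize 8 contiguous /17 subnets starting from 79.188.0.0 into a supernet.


Original prefix: /17
Number of subnets: 8 = 2^3
New prefix = 17 - 3 = 14
Supernet: 79.188.0.0/14


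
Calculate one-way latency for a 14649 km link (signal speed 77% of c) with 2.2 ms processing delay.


Speed = 0.77 * 3e5 km/s = 231000 km/s
Propagation delay = 14649 / 231000 = 0.0634 s = 63.4156 ms
Processing delay = 2.2 ms
Total one-way latency = 65.6156 ms


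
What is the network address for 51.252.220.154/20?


IP:   00110011.11111100.11011100.10011010
Mask: 11111111.11111111.11110000.00000000
AND operation:
Net:  00110011.11111100.11010000.00000000
Network: 51.252.208.0/20


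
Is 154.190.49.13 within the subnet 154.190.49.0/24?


Subnet network: 154.190.49.0
Test IP AND mask: 154.190.49.0
Yes, 154.190.49.13 is in 154.190.49.0/24


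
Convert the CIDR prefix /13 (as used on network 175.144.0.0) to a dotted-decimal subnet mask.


/13 means 13 network bits, 19 host bits
Binary: 11111111111110000000000000000000
Mask: 255.248.0.0


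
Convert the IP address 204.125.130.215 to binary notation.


204 = 11001100
125 = 01111101
130 = 10000010
215 = 11010111
Binary: 11001100.01111101.10000010.11010111


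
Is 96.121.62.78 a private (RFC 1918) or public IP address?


RFC 1918 private ranges:
  10.0.0.0/8 (10.0.0.0 - 10.255.255.255)
  172.16.0.0/12 (172.16.0.0 - 172.31.255.255)
  192.168.0.0/16 (192.168.0.0 - 192.168.255.255)
Public (not in any RFC 1918 range)


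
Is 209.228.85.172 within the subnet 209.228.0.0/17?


Subnet network: 209.228.0.0
Test IP AND mask: 209.228.0.0
Yes, 209.228.85.172 is in 209.228.0.0/17


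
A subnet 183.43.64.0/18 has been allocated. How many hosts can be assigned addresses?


Host bits = 32 - 18 = 14
Total addresses = 2^14 = 16384
Usable = total - 2 (network and broadcast)
Usable hosts: 16382


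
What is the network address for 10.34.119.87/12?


IP:   00001010.00100010.01110111.01010111
Mask: 11111111.11110000.00000000.00000000
AND operation:
Net:  00001010.00100000.00000000.00000000
Network: 10.32.0.0/12


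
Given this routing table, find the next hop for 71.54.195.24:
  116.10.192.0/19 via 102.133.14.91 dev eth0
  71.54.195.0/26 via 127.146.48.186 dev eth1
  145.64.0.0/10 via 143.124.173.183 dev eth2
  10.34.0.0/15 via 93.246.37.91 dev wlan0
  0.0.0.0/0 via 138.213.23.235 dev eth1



Longest prefix match for 71.54.195.24:
  /19 116.10.192.0: no
  /26 71.54.195.0: MATCH
  /10 145.64.0.0: no
  /15 10.34.0.0: no
  /0 0.0.0.0: MATCH
Selected: next-hop 127.146.48.186 via eth1 (matched /26)


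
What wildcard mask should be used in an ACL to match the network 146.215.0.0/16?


Subnet mask: 255.255.0.0
Wildcard = 255.255.255.255 - subnet mask
255 - 255 = 0
255 - 255 = 0
255 - 0 = 255
255 - 0 = 255
Wildcard: 0.0.255.255


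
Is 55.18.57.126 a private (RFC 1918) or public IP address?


RFC 1918 private ranges:
  10.0.0.0/8 (10.0.0.0 - 10.255.255.255)
  172.16.0.0/12 (172.16.0.0 - 172.31.255.255)
  192.168.0.0/16 (192.168.0.0 - 192.168.255.255)
Public (not in any RFC 1918 range)


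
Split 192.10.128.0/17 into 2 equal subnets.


New prefix = 17 + 1 = 18
Each subnet has 16384 addresses
  192.10.128.0/18
  192.10.192.0/18
Subnets: 192.10.128.0/18, 192.10.192.0/18


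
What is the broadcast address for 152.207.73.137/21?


Network: 152.207.72.0/21
Host bits = 11
Set all host bits to 1:
Broadcast: 152.207.79.255


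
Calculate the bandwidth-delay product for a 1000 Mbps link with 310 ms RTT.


BDP = bandwidth * RTT
= 1000 Mbps * 310 ms
= 1000 * 1e6 * 310 / 1000 bits
= 310000000 bits
= 38750000 bytes
= 37841.7969 KB
BDP = 310000000 bits (38750000 bytes)


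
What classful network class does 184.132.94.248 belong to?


First octet: 184
Binary: 10111000
10xxxxxx -> Class B (128-191)
Class B, default mask 255.255.0.0 (/16)


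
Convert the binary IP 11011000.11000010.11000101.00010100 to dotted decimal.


11011000 = 216
11000010 = 194
11000101 = 197
00010100 = 20
IP: 216.194.197.20


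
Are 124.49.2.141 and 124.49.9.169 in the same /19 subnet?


Mask: 255.255.224.0
124.49.2.141 AND mask = 124.49.0.0
124.49.9.169 AND mask = 124.49.0.0
Yes, same subnet (124.49.0.0)


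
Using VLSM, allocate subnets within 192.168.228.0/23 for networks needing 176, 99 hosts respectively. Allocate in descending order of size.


176 hosts -> /24 (254 usable): 192.168.228.0/24
99 hosts -> /25 (126 usable): 192.168.229.0/25
Allocation: 192.168.228.0/24 (176 hosts, 254 usable); 192.168.229.0/25 (99 hosts, 126 usable)


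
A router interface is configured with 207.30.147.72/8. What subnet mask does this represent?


/8 means 8 network bits, 24 host bits
Binary: 11111111000000000000000000000000
Mask: 255.0.0.0


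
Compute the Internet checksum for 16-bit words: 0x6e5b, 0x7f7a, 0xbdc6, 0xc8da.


Sum all words (with carry folding):
+ 0x6e5b = 0x6e5b
+ 0x7f7a = 0xedd5
+ 0xbdc6 = 0xab9c
+ 0xc8da = 0x7477
One's complement: ~0x7477
Checksum = 0x8b88


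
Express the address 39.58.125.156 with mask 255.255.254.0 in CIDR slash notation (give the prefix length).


Binary: 11111111.11111111.11111110.00000000
Count leading 1s
Prefix: /23


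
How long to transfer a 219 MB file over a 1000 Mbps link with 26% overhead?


Effective throughput = 1000 * (1 - 26/100) = 740 Mbps
File size in Mb = 219 * 8 = 1752 Mb
Time = 1752 / 740
Time = 2.3676 seconds


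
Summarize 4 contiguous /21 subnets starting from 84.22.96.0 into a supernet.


Original prefix: /21
Number of subnets: 4 = 2^2
New prefix = 21 - 2 = 19
Supernet: 84.22.96.0/19


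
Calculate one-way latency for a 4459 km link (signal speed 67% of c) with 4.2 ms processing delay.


Speed = 0.67 * 3e5 km/s = 201000 km/s
Propagation delay = 4459 / 201000 = 0.0222 s = 22.1841 ms
Processing delay = 4.2 ms
Total one-way latency = 26.3841 ms


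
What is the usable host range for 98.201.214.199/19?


Network: 98.201.192.0
Broadcast: 98.201.223.255
First usable = network + 1
Last usable = broadcast - 1
Range: 98.201.192.1 to 98.201.223.254


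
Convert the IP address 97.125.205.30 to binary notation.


97 = 01100001
125 = 01111101
205 = 11001101
30 = 00011110
Binary: 01100001.01111101.11001101.00011110


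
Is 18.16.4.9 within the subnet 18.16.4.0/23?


Subnet network: 18.16.4.0
Test IP AND mask: 18.16.4.0
Yes, 18.16.4.9 is in 18.16.4.0/23


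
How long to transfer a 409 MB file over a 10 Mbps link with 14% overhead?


Effective throughput = 10 * (1 - 14/100) = 8.6 Mbps
File size in Mb = 409 * 8 = 3272 Mb
Time = 3272 / 8.6
Time = 380.4651 seconds


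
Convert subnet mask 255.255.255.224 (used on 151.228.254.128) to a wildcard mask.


Subnet mask: 255.255.255.224
Wildcard = 255.255.255.255 - subnet mask
255 - 255 = 0
255 - 255 = 0
255 - 255 = 0
255 - 224 = 31
Wildcard: 0.0.0.31


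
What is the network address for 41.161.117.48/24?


IP:   00101001.10100001.01110101.00110000
Mask: 11111111.11111111.11111111.00000000
AND operation:
Net:  00101001.10100001.01110101.00000000
Network: 41.161.117.0/24


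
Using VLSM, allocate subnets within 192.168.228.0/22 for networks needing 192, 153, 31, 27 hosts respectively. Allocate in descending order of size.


192 hosts -> /24 (254 usable): 192.168.228.0/24
153 hosts -> /24 (254 usable): 192.168.229.0/24
31 hosts -> /26 (62 usable): 192.168.230.0/26
27 hosts -> /27 (30 usable): 192.168.230.64/27
Allocation: 192.168.228.0/24 (192 hosts, 254 usable); 192.168.229.0/24 (153 hosts, 254 usable); 192.168.230.0/26 (31 hosts, 62 usable); 192.168.230.64/27 (27 hosts, 30 usable)


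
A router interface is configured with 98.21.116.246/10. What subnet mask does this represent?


/10 means 10 network bits, 22 host bits
Binary: 11111111110000000000000000000000
Mask: 255.192.0.0


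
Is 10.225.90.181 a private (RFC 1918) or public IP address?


RFC 1918 private ranges:
  10.0.0.0/8 (10.0.0.0 - 10.255.255.255)
  172.16.0.0/12 (172.16.0.0 - 172.31.255.255)
  192.168.0.0/16 (192.168.0.0 - 192.168.255.255)
Private (in 10.0.0.0/8)


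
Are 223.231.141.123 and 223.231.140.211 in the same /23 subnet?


Mask: 255.255.254.0
223.231.141.123 AND mask = 223.231.140.0
223.231.140.211 AND mask = 223.231.140.0
Yes, same subnet (223.231.140.0)


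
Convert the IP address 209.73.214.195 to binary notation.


209 = 11010001
73 = 01001001
214 = 11010110
195 = 11000011
Binary: 11010001.01001001.11010110.11000011


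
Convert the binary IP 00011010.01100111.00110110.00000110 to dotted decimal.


00011010 = 26
01100111 = 103
00110110 = 54
00000110 = 6
IP: 26.103.54.6


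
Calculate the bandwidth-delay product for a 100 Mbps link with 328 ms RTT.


BDP = bandwidth * RTT
= 100 Mbps * 328 ms
= 100 * 1e6 * 328 / 1000 bits
= 32800000 bits
= 4100000 bytes
= 4003.9062 KB
BDP = 32800000 bits (4100000 bytes)


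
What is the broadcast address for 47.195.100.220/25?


Network: 47.195.100.128/25
Host bits = 7
Set all host bits to 1:
Broadcast: 47.195.100.255


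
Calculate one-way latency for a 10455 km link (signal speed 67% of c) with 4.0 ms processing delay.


Speed = 0.67 * 3e5 km/s = 201000 km/s
Propagation delay = 10455 / 201000 = 0.052 s = 52.0149 ms
Processing delay = 4.0 ms
Total one-way latency = 56.0149 ms


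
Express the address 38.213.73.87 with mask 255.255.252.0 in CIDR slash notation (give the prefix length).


Binary: 11111111.11111111.11111100.00000000
Count leading 1s
Prefix: /22


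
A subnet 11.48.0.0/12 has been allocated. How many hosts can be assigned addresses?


Host bits = 32 - 12 = 20
Total addresses = 2^20 = 1048576
Usable = total - 2 (network and broadcast)
Usable hosts: 1048574


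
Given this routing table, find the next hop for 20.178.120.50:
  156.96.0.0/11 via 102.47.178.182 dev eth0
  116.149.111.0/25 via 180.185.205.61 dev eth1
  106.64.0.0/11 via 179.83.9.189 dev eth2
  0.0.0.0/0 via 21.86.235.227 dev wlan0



Longest prefix match for 20.178.120.50:
  /11 156.96.0.0: no
  /25 116.149.111.0: no
  /11 106.64.0.0: no
  /0 0.0.0.0: MATCH
Selected: next-hop 21.86.235.227 via wlan0 (matched /0)


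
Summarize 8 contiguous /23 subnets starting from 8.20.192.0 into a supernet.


Original prefix: /23
Number of subnets: 8 = 2^3
New prefix = 23 - 3 = 20
Supernet: 8.20.192.0/20


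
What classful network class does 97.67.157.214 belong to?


First octet: 97
Binary: 01100001
0xxxxxxx -> Class A (1-126)
Class A, default mask 255.0.0.0 (/8)


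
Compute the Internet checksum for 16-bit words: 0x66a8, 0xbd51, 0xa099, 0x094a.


Sum all words (with carry folding):
+ 0x66a8 = 0x66a8
+ 0xbd51 = 0x23fa
+ 0xa099 = 0xc493
+ 0x094a = 0xcddd
One's complement: ~0xcddd
Checksum = 0x3222


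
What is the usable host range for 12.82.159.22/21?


Network: 12.82.152.0
Broadcast: 12.82.159.255
First usable = network + 1
Last usable = broadcast - 1
Range: 12.82.152.1 to 12.82.159.254


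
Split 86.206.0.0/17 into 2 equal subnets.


New prefix = 17 + 1 = 18
Each subnet has 16384 addresses
  86.206.0.0/18
  86.206.64.0/18
Subnets: 86.206.0.0/18, 86.206.64.0/18


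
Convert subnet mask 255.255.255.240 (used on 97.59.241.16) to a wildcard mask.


Subnet mask: 255.255.255.240
Wildcard = 255.255.255.255 - subnet mask
255 - 255 = 0
255 - 255 = 0
255 - 255 = 0
255 - 240 = 15
Wildcard: 0.0.0.15


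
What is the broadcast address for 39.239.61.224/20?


Network: 39.239.48.0/20
Host bits = 12
Set all host bits to 1:
Broadcast: 39.239.63.255


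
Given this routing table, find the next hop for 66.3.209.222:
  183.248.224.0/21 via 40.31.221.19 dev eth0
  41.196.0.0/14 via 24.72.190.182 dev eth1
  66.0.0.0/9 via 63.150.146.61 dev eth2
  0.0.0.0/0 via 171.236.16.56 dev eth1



Longest prefix match for 66.3.209.222:
  /21 183.248.224.0: no
  /14 41.196.0.0: no
  /9 66.0.0.0: MATCH
  /0 0.0.0.0: MATCH
Selected: next-hop 63.150.146.61 via eth2 (matched /9)


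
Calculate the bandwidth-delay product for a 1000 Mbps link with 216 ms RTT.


BDP = bandwidth * RTT
= 1000 Mbps * 216 ms
= 1000 * 1e6 * 216 / 1000 bits
= 216000000 bits
= 27000000 bytes
= 26367.1875 KB
BDP = 216000000 bits (27000000 bytes)


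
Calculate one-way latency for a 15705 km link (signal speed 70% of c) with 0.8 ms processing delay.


Speed = 0.7 * 3e5 km/s = 210000 km/s
Propagation delay = 15705 / 210000 = 0.0748 s = 74.7857 ms
Processing delay = 0.8 ms
Total one-way latency = 75.5857 ms


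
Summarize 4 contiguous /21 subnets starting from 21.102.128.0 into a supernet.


Original prefix: /21
Number of subnets: 4 = 2^2
New prefix = 21 - 2 = 19
Supernet: 21.102.128.0/19


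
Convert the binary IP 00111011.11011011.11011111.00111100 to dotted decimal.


00111011 = 59
11011011 = 219
11011111 = 223
00111100 = 60
IP: 59.219.223.60


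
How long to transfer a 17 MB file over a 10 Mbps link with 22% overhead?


Effective throughput = 10 * (1 - 22/100) = 7.8 Mbps
File size in Mb = 17 * 8 = 136 Mb
Time = 136 / 7.8
Time = 17.4359 seconds


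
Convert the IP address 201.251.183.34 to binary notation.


201 = 11001001
251 = 11111011
183 = 10110111
34 = 00100010
Binary: 11001001.11111011.10110111.00100010


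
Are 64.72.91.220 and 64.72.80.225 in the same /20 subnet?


Mask: 255.255.240.0
64.72.91.220 AND mask = 64.72.80.0
64.72.80.225 AND mask = 64.72.80.0
Yes, same subnet (64.72.80.0)


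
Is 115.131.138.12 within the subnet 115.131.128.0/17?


Subnet network: 115.131.128.0
Test IP AND mask: 115.131.128.0
Yes, 115.131.138.12 is in 115.131.128.0/17


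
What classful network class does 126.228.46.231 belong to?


First octet: 126
Binary: 01111110
0xxxxxxx -> Class A (1-126)
Class A, default mask 255.0.0.0 (/8)


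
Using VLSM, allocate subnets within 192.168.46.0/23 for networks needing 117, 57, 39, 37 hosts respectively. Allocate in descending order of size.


117 hosts -> /25 (126 usable): 192.168.46.0/25
57 hosts -> /26 (62 usable): 192.168.46.128/26
39 hosts -> /26 (62 usable): 192.168.46.192/26
37 hosts -> /26 (62 usable): 192.168.47.0/26
Allocation: 192.168.46.0/25 (117 hosts, 126 usable); 192.168.46.128/26 (57 hosts, 62 usable); 192.168.46.192/26 (39 hosts, 62 usable); 192.168.47.0/26 (37 hosts, 62 usable)


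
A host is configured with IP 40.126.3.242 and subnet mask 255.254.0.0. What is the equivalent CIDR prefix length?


Binary: 11111111.11111110.00000000.00000000
Count leading 1s
Prefix: /15


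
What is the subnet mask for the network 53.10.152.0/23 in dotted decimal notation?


/23 means 23 network bits, 9 host bits
Binary: 11111111111111111111111000000000
Mask: 255.255.254.0


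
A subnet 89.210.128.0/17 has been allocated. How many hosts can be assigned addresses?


Host bits = 32 - 17 = 15
Total addresses = 2^15 = 32768
Usable = total - 2 (network and broadcast)
Usable hosts: 32766


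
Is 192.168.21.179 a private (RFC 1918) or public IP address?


RFC 1918 private ranges:
  10.0.0.0/8 (10.0.0.0 - 10.255.255.255)
  172.16.0.0/12 (172.16.0.0 - 172.31.255.255)
  192.168.0.0/16 (192.168.0.0 - 192.168.255.255)
Private (in 192.168.0.0/16)


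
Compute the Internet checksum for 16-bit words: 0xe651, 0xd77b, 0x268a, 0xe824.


Sum all words (with carry folding):
+ 0xe651 = 0xe651
+ 0xd77b = 0xbdcd
+ 0x268a = 0xe457
+ 0xe824 = 0xcc7c
One's complement: ~0xcc7c
Checksum = 0x3383


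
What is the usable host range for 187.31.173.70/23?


Network: 187.31.172.0
Broadcast: 187.31.173.255
First usable = network + 1
Last usable = broadcast - 1
Range: 187.31.172.1 to 187.31.173.254


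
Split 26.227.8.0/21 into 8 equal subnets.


New prefix = 21 + 3 = 24
Each subnet has 256 addresses
  26.227.8.0/24
  26.227.9.0/24
  26.227.10.0/24
  26.227.11.0/24
  26.227.12.0/24
  26.227.13.0/24
  26.227.14.0/24
  26.227.15.0/24
Subnets: 26.227.8.0/24, 26.227.9.0/24, 26.227.10.0/24, 26.227.11.0/24, 26.227.12.0/24, 26.227.13.0/24, 26.227.14.0/24, 26.227.15.0/24


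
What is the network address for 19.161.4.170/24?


IP:   00010011.10100001.00000100.10101010
Mask: 11111111.11111111.11111111.00000000
AND operation:
Net:  00010011.10100001.00000100.00000000
Network: 19.161.4.0/24


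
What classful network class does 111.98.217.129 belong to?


First octet: 111
Binary: 01101111
0xxxxxxx -> Class A (1-126)
Class A, default mask 255.0.0.0 (/8)


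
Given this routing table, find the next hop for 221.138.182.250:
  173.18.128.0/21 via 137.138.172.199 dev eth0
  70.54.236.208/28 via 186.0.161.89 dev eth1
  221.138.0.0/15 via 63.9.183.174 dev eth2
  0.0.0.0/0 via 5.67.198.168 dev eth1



Longest prefix match for 221.138.182.250:
  /21 173.18.128.0: no
  /28 70.54.236.208: no
  /15 221.138.0.0: MATCH
  /0 0.0.0.0: MATCH
Selected: next-hop 63.9.183.174 via eth2 (matched /15)


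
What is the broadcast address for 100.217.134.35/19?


Network: 100.217.128.0/19
Host bits = 13
Set all host bits to 1:
Broadcast: 100.217.159.255


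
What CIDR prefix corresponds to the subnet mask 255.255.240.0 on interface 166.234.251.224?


Binary: 11111111.11111111.11110000.00000000
Count leading 1s
Prefix: /20


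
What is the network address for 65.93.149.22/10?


IP:   01000001.01011101.10010101.00010110
Mask: 11111111.11000000.00000000.00000000
AND operation:
Net:  01000001.01000000.00000000.00000000
Network: 65.64.0.0/10


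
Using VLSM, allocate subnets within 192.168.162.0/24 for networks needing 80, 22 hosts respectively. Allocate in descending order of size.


80 hosts -> /25 (126 usable): 192.168.162.0/25
22 hosts -> /27 (30 usable): 192.168.162.128/27
Allocation: 192.168.162.0/25 (80 hosts, 126 usable); 192.168.162.128/27 (22 hosts, 30 usable)


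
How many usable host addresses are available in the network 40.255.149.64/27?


Host bits = 32 - 27 = 5
Total addresses = 2^5 = 32
Usable = total - 2 (network and broadcast)
Usable hosts: 30


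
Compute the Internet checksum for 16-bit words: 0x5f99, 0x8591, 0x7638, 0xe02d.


Sum all words (with carry folding):
+ 0x5f99 = 0x5f99
+ 0x8591 = 0xe52a
+ 0x7638 = 0x5b63
+ 0xe02d = 0x3b91
One's complement: ~0x3b91
Checksum = 0xc46e


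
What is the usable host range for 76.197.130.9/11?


Network: 76.192.0.0
Broadcast: 76.223.255.255
First usable = network + 1
Last usable = broadcast - 1
Range: 76.192.0.1 to 76.223.255.254


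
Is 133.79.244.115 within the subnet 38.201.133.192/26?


Subnet network: 38.201.133.192
Test IP AND mask: 133.79.244.64
No, 133.79.244.115 is not in 38.201.133.192/26


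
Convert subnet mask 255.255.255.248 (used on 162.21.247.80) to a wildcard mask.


Subnet mask: 255.255.255.248
Wildcard = 255.255.255.255 - subnet mask
255 - 255 = 0
255 - 255 = 0
255 - 255 = 0
255 - 248 = 7
Wildcard: 0.0.0.7


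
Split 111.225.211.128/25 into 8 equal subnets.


New prefix = 25 + 3 = 28
Each subnet has 16 addresses
  111.225.211.128/28
  111.225.211.144/28
  111.225.211.160/28
  111.225.211.176/28
  111.225.211.192/28
  111.225.211.208/28
  111.225.211.224/28
  111.225.211.240/28
Subnets: 111.225.211.128/28, 111.225.211.144/28, 111.225.211.160/28, 111.225.211.176/28, 111.225.211.192/28, 111.225.211.208/28, 111.225.211.224/28, 111.225.211.240/28


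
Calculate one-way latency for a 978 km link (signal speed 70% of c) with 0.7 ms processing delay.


Speed = 0.7 * 3e5 km/s = 210000 km/s
Propagation delay = 978 / 210000 = 0.0047 s = 4.6571 ms
Processing delay = 0.7 ms
Total one-way latency = 5.3571 ms


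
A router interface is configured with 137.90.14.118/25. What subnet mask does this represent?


/25 means 25 network bits, 7 host bits
Binary: 11111111111111111111111110000000
Mask: 255.255.255.128


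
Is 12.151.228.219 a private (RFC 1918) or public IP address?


RFC 1918 private ranges:
  10.0.0.0/8 (10.0.0.0 - 10.255.255.255)
  172.16.0.0/12 (172.16.0.0 - 172.31.255.255)
  192.168.0.0/16 (192.168.0.0 - 192.168.255.255)
Public (not in any RFC 1918 range)


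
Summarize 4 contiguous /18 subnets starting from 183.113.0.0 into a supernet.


Original prefix: /18
Number of subnets: 4 = 2^2
New prefix = 18 - 2 = 16
Supernet: 183.113.0.0/16


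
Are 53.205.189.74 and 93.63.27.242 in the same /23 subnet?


Mask: 255.255.254.0
53.205.189.74 AND mask = 53.205.188.0
93.63.27.242 AND mask = 93.63.26.0
No, different subnets (53.205.188.0 vs 93.63.26.0)


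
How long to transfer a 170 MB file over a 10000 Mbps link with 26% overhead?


Effective throughput = 10000 * (1 - 26/100) = 7400 Mbps
File size in Mb = 170 * 8 = 1360 Mb
Time = 1360 / 7400
Time = 0.1838 seconds


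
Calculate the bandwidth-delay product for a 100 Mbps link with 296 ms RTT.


BDP = bandwidth * RTT
= 100 Mbps * 296 ms
= 100 * 1e6 * 296 / 1000 bits
= 29600000 bits
= 3700000 bytes
= 3613.2812 KB
BDP = 29600000 bits (3700000 bytes)


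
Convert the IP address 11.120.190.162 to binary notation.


11 = 00001011
120 = 01111000
190 = 10111110
162 = 10100010
Binary: 00001011.01111000.10111110.10100010


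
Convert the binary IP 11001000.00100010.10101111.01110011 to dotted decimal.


11001000 = 200
00100010 = 34
10101111 = 175
01110011 = 115
IP: 200.34.175.115


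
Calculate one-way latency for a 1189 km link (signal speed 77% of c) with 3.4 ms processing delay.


Speed = 0.77 * 3e5 km/s = 231000 km/s
Propagation delay = 1189 / 231000 = 0.0051 s = 5.1472 ms
Processing delay = 3.4 ms
Total one-way latency = 8.5472 ms


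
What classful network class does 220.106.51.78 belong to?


First octet: 220
Binary: 11011100
110xxxxx -> Class C (192-223)
Class C, default mask 255.255.255.0 (/24)


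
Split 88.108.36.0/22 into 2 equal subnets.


New prefix = 22 + 1 = 23
Each subnet has 512 addresses
  88.108.36.0/23
  88.108.38.0/23
Subnets: 88.108.36.0/23, 88.108.38.0/23


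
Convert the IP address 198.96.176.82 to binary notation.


198 = 11000110
96 = 01100000
176 = 10110000
82 = 01010010
Binary: 11000110.01100000.10110000.01010010


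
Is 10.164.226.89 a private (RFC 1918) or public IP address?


RFC 1918 private ranges:
  10.0.0.0/8 (10.0.0.0 - 10.255.255.255)
  172.16.0.0/12 (172.16.0.0 - 172.31.255.255)
  192.168.0.0/16 (192.168.0.0 - 192.168.255.255)
Private (in 10.0.0.0/8)


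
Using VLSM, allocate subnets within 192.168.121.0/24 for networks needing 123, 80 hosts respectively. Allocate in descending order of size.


123 hosts -> /25 (126 usable): 192.168.121.0/25
80 hosts -> /25 (126 usable): 192.168.121.128/25
Allocation: 192.168.121.0/25 (123 hosts, 126 usable); 192.168.121.128/25 (80 hosts, 126 usable)


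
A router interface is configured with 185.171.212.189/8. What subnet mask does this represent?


/8 means 8 network bits, 24 host bits
Binary: 11111111000000000000000000000000
Mask: 255.0.0.0


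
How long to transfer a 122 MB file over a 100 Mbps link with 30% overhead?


Effective throughput = 100 * (1 - 30/100) = 70 Mbps
File size in Mb = 122 * 8 = 976 Mb
Time = 976 / 70
Time = 13.9429 seconds


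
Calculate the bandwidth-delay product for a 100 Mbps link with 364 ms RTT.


BDP = bandwidth * RTT
= 100 Mbps * 364 ms
= 100 * 1e6 * 364 / 1000 bits
= 36400000 bits
= 4550000 bytes
= 4443.3594 KB
BDP = 36400000 bits (4550000 bytes)


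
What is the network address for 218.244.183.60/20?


IP:   11011010.11110100.10110111.00111100
Mask: 11111111.11111111.11110000.00000000
AND operation:
Net:  11011010.11110100.10110000.00000000
Network: 218.244.176.0/20


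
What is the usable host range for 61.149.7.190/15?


Network: 61.148.0.0
Broadcast: 61.149.255.255
First usable = network + 1
Last usable = broadcast - 1
Range: 61.148.0.1 to 61.149.255.254


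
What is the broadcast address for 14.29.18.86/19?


Network: 14.29.0.0/19
Host bits = 13
Set all host bits to 1:
Broadcast: 14.29.31.255


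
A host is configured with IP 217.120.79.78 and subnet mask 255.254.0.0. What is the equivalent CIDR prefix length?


Binary: 11111111.11111110.00000000.00000000
Count leading 1s
Prefix: /15


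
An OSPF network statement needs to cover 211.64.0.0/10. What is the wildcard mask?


Subnet mask: 255.192.0.0
Wildcard = 255.255.255.255 - subnet mask
255 - 255 = 0
255 - 192 = 63
255 - 0 = 255
255 - 0 = 255
Wildcard: 0.63.255.255


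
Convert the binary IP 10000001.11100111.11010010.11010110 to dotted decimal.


10000001 = 129
11100111 = 231
11010010 = 210
11010110 = 214
IP: 129.231.210.214


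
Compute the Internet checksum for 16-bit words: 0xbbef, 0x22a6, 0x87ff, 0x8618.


Sum all words (with carry folding):
+ 0xbbef = 0xbbef
+ 0x22a6 = 0xde95
+ 0x87ff = 0x6695
+ 0x8618 = 0xecad
One's complement: ~0xecad
Checksum = 0x1352


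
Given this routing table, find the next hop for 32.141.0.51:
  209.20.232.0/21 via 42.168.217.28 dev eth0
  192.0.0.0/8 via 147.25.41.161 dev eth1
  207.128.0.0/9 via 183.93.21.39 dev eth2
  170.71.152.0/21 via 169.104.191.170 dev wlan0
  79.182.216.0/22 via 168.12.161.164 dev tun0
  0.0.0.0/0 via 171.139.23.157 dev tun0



Longest prefix match for 32.141.0.51:
  /21 209.20.232.0: no
  /8 192.0.0.0: no
  /9 207.128.0.0: no
  /21 170.71.152.0: no
  /22 79.182.216.0: no
  /0 0.0.0.0: MATCH
Selected: next-hop 171.139.23.157 via tun0 (matched /0)


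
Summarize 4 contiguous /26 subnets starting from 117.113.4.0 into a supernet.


Original prefix: /26
Number of subnets: 4 = 2^2
New prefix = 26 - 2 = 24
Supernet: 117.113.4.0/24


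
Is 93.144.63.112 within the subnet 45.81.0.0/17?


Subnet network: 45.81.0.0
Test IP AND mask: 93.144.0.0
No, 93.144.63.112 is not in 45.81.0.0/17


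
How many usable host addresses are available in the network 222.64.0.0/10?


Host bits = 32 - 10 = 22
Total addresses = 2^22 = 4194304
Usable = total - 2 (network and broadcast)
Usable hosts: 4194302


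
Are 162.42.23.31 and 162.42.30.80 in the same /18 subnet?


Mask: 255.255.192.0
162.42.23.31 AND mask = 162.42.0.0
162.42.30.80 AND mask = 162.42.0.0
Yes, same subnet (162.42.0.0)


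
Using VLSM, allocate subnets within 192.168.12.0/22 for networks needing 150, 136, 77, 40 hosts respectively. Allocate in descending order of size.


150 hosts -> /24 (254 usable): 192.168.12.0/24
136 hosts -> /24 (254 usable): 192.168.13.0/24
77 hosts -> /25 (126 usable): 192.168.14.0/25
40 hosts -> /26 (62 usable): 192.168.14.128/26
Allocation: 192.168.12.0/24 (150 hosts, 254 usable); 192.168.13.0/24 (136 hosts, 254 usable); 192.168.14.0/25 (77 hosts, 126 usable); 192.168.14.128/26 (40 hosts, 62 usable)


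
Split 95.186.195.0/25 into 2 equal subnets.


New prefix = 25 + 1 = 26
Each subnet has 64 addresses
  95.186.195.0/26
  95.186.195.64/26
Subnets: 95.186.195.0/26, 95.186.195.64/26


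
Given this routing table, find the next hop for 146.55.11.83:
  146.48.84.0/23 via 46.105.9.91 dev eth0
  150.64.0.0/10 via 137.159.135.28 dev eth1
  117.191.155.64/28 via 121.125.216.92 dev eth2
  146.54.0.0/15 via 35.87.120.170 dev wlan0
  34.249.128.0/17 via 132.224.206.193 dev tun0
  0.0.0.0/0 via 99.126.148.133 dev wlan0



Longest prefix match for 146.55.11.83:
  /23 146.48.84.0: no
  /10 150.64.0.0: no
  /28 117.191.155.64: no
  /15 146.54.0.0: MATCH
  /17 34.249.128.0: no
  /0 0.0.0.0: MATCH
Selected: next-hop 35.87.120.170 via wlan0 (matched /15)


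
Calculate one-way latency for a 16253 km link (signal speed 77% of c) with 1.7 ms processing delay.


Speed = 0.77 * 3e5 km/s = 231000 km/s
Propagation delay = 16253 / 231000 = 0.0704 s = 70.3593 ms
Processing delay = 1.7 ms
Total one-way latency = 72.0593 ms


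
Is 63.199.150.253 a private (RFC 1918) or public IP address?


RFC 1918 private ranges:
  10.0.0.0/8 (10.0.0.0 - 10.255.255.255)
  172.16.0.0/12 (172.16.0.0 - 172.31.255.255)
  192.168.0.0/16 (192.168.0.0 - 192.168.255.255)
Public (not in any RFC 1918 range)


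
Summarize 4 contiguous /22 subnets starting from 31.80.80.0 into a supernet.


Original prefix: /22
Number of subnets: 4 = 2^2
New prefix = 22 - 2 = 20
Supernet: 31.80.80.0/20


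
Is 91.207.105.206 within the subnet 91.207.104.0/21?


Subnet network: 91.207.104.0
Test IP AND mask: 91.207.104.0
Yes, 91.207.105.206 is in 91.207.104.0/21


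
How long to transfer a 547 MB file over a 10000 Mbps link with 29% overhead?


Effective throughput = 10000 * (1 - 29/100) = 7100 Mbps
File size in Mb = 547 * 8 = 4376 Mb
Time = 4376 / 7100
Time = 0.6163 seconds


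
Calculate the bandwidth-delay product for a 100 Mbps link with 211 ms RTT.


BDP = bandwidth * RTT
= 100 Mbps * 211 ms
= 100 * 1e6 * 211 / 1000 bits
= 21100000 bits
= 2637500 bytes
= 2575.6836 KB
BDP = 21100000 bits (2637500 bytes)


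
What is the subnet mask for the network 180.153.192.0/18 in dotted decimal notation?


/18 means 18 network bits, 14 host bits
Binary: 11111111111111111100000000000000
Mask: 255.255.192.0


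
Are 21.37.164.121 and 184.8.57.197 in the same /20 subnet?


Mask: 255.255.240.0
21.37.164.121 AND mask = 21.37.160.0
184.8.57.197 AND mask = 184.8.48.0
No, different subnets (21.37.160.0 vs 184.8.48.0)


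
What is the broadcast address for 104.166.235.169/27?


Network: 104.166.235.160/27
Host bits = 5
Set all host bits to 1:
Broadcast: 104.166.235.191


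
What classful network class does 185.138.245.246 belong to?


First octet: 185
Binary: 10111001
10xxxxxx -> Class B (128-191)
Class B, default mask 255.255.0.0 (/16)


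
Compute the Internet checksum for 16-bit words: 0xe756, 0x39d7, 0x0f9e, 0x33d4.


Sum all words (with carry folding):
+ 0xe756 = 0xe756
+ 0x39d7 = 0x212e
+ 0x0f9e = 0x30cc
+ 0x33d4 = 0x64a0
One's complement: ~0x64a0
Checksum = 0x9b5f


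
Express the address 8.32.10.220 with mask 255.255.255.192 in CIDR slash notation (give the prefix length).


Binary: 11111111.11111111.11111111.11000000
Count leading 1s
Prefix: /26


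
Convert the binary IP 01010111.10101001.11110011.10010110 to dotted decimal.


01010111 = 87
10101001 = 169
11110011 = 243
10010110 = 150
IP: 87.169.243.150


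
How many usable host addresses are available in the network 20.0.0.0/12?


Host bits = 32 - 12 = 20
Total addresses = 2^20 = 1048576
Usable = total - 2 (network and broadcast)
Usable hosts: 1048574


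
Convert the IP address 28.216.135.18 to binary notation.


28 = 00011100
216 = 11011000
135 = 10000111
18 = 00010010
Binary: 00011100.11011000.10000111.00010010


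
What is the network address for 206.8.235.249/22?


IP:   11001110.00001000.11101011.11111001
Mask: 11111111.11111111.11111100.00000000
AND operation:
Net:  11001110.00001000.11101000.00000000
Network: 206.8.232.0/22


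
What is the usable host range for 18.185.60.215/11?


Network: 18.160.0.0
Broadcast: 18.191.255.255
First usable = network + 1
Last usable = broadcast - 1
Range: 18.160.0.1 to 18.191.255.254


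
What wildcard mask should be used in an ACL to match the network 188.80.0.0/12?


Subnet mask: 255.240.0.0
Wildcard = 255.255.255.255 - subnet mask
255 - 255 = 0
255 - 240 = 15
255 - 0 = 255
255 - 0 = 255
Wildcard: 0.15.255.255


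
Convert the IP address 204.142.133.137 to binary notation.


204 = 11001100
142 = 10001110
133 = 10000101
137 = 10001001
Binary: 11001100.10001110.10000101.10001001


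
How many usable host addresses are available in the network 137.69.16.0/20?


Host bits = 32 - 20 = 12
Total addresses = 2^12 = 4096
Usable = total - 2 (network and broadcast)
Usable hosts: 4094


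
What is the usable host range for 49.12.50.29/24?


Network: 49.12.50.0
Broadcast: 49.12.50.255
First usable = network + 1
Last usable = broadcast - 1
Range: 49.12.50.1 to 49.12.50.254


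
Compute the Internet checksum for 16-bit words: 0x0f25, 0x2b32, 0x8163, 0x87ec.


Sum all words (with carry folding):
+ 0x0f25 = 0x0f25
+ 0x2b32 = 0x3a57
+ 0x8163 = 0xbbba
+ 0x87ec = 0x43a7
One's complement: ~0x43a7
Checksum = 0xbc58


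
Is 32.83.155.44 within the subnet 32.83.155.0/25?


Subnet network: 32.83.155.0
Test IP AND mask: 32.83.155.0
Yes, 32.83.155.44 is in 32.83.155.0/25


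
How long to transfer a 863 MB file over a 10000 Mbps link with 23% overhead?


Effective throughput = 10000 * (1 - 23/100) = 7700 Mbps
File size in Mb = 863 * 8 = 6904 Mb
Time = 6904 / 7700
Time = 0.8966 seconds


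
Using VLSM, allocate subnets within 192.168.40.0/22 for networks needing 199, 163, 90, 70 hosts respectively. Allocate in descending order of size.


199 hosts -> /24 (254 usable): 192.168.40.0/24
163 hosts -> /24 (254 usable): 192.168.41.0/24
90 hosts -> /25 (126 usable): 192.168.42.0/25
70 hosts -> /25 (126 usable): 192.168.42.128/25
Allocation: 192.168.40.0/24 (199 hosts, 254 usable); 192.168.41.0/24 (163 hosts, 254 usable); 192.168.42.0/25 (90 hosts, 126 usable); 192.168.42.128/25 (70 hosts, 126 usable)
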